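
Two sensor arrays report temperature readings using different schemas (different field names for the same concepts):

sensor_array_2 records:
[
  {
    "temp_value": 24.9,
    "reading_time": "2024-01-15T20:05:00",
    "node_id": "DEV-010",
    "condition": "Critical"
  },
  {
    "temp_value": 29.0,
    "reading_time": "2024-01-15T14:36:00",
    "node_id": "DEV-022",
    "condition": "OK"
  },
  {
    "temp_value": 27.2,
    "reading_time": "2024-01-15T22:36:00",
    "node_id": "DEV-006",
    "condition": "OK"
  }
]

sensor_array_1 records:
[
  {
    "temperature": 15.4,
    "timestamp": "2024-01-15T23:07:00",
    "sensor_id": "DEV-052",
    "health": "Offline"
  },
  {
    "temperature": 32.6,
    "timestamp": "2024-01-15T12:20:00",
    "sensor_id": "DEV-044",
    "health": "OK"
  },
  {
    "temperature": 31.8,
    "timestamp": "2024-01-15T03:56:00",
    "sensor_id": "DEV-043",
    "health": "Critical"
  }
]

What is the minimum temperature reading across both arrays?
15.4

Schema mapping: "temp_value" (sensor_array_2) = "temperature" (sensor_array_1) = temperature reading

Minimum in sensor_array_2: 24.9
Minimum in sensor_array_1: 15.4

Overall minimum: min(24.9, 15.4) = 15.4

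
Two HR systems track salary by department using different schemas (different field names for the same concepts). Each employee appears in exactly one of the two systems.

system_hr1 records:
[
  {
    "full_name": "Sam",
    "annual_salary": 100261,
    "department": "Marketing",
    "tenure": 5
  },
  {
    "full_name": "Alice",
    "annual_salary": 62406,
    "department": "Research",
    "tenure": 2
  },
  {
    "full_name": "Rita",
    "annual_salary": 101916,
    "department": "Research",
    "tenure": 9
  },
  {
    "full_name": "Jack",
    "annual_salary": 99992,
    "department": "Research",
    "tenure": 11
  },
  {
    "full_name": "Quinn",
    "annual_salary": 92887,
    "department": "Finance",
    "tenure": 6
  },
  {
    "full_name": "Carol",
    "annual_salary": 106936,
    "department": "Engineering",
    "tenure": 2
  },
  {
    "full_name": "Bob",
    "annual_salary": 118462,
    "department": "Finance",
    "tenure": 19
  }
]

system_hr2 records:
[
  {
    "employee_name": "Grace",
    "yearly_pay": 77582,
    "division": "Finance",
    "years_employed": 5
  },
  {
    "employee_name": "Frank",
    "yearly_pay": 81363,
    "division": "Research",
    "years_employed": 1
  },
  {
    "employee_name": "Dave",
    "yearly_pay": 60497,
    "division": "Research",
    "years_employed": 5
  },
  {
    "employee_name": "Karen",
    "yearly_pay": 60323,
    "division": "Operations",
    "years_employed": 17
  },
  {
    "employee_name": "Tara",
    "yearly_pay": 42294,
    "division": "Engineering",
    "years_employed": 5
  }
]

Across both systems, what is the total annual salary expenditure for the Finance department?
288931

Schema mappings:
- "department" (system_hr1) = "division" (system_hr2) = department
- "annual_salary" (system_hr1) = "yearly_pay" (system_hr2) = salary

Finance salaries from system_hr1: 211349
Finance salaries from system_hr2: 77582

Total: 211349 + 77582 = 288931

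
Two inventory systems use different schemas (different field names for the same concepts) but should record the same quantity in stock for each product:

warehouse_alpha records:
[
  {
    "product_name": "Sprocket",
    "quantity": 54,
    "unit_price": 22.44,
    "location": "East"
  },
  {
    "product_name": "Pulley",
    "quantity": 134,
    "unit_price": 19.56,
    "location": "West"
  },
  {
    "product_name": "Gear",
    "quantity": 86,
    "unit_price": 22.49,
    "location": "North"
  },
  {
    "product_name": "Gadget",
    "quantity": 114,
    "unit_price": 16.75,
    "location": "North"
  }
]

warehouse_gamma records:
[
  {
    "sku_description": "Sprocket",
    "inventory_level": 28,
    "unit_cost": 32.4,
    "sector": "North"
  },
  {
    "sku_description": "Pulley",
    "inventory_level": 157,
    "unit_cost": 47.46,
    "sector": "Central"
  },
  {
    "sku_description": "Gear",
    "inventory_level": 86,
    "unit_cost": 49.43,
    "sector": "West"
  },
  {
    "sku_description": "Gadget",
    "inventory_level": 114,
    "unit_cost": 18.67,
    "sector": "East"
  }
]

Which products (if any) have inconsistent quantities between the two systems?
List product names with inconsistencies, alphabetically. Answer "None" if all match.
Pulley, Sprocket

Schema mappings:
- "product_name" (warehouse_alpha) = "sku_description" (warehouse_gamma) = product name
- "quantity" (warehouse_alpha) = "inventory_level" (warehouse_gamma) = quantity

Comparison:
  Sprocket: 54 vs 28 - MISMATCH
  Pulley: 134 vs 157 - MISMATCH
  Gear: 86 vs 86 - MATCH
  Gadget: 114 vs 114 - MATCH

Products with inconsistencies: Pulley, Sprocket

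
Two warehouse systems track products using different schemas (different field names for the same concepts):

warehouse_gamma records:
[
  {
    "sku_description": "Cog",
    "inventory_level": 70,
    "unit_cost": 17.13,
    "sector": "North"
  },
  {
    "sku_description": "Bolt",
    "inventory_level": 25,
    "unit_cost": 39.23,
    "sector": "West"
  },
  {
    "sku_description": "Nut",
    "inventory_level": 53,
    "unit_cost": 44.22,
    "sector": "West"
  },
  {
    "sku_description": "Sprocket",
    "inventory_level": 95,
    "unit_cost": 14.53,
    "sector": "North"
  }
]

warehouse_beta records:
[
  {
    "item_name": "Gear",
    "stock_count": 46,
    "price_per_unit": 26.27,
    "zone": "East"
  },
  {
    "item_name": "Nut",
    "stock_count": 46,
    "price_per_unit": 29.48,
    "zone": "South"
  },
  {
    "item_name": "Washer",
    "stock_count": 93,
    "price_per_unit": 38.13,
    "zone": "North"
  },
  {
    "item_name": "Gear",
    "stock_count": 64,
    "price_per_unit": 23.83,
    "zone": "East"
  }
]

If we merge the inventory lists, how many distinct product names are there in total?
6

Schema mapping: "sku_description" (warehouse_gamma) = "item_name" (warehouse_beta) = product name

Products in warehouse_gamma: ['Bolt', 'Cog', 'Nut', 'Sprocket']
Products in warehouse_beta: ['Gear', 'Nut', 'Washer']

Union (unique products): ['Bolt', 'Cog', 'Gear', 'Nut', 'Sprocket', 'Washer']
Count: 6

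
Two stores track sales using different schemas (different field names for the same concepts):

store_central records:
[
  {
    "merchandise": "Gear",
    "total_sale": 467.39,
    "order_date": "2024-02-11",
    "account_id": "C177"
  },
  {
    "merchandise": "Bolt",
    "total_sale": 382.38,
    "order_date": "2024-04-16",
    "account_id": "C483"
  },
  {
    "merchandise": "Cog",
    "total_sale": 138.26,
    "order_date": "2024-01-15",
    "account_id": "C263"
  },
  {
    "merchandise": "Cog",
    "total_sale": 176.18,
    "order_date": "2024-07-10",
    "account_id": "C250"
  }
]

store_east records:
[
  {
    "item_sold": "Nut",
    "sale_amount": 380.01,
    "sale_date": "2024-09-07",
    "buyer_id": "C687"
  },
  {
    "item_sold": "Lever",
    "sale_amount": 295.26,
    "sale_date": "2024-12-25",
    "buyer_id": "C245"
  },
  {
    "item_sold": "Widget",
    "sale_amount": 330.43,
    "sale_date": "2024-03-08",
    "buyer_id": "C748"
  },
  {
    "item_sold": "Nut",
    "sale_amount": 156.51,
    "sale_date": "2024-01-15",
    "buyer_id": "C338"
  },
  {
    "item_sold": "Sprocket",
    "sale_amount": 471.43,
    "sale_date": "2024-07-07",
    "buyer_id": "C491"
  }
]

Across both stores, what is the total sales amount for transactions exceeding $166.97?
2503.08

Schema mapping: "total_sale" (store_central) = "sale_amount" (store_east) = sale amount

Sum of sales > $166.97 in store_central: 1025.95
Sum of sales > $166.97 in store_east: 1477.13

Total: 1025.95 + 1477.13 = 2503.08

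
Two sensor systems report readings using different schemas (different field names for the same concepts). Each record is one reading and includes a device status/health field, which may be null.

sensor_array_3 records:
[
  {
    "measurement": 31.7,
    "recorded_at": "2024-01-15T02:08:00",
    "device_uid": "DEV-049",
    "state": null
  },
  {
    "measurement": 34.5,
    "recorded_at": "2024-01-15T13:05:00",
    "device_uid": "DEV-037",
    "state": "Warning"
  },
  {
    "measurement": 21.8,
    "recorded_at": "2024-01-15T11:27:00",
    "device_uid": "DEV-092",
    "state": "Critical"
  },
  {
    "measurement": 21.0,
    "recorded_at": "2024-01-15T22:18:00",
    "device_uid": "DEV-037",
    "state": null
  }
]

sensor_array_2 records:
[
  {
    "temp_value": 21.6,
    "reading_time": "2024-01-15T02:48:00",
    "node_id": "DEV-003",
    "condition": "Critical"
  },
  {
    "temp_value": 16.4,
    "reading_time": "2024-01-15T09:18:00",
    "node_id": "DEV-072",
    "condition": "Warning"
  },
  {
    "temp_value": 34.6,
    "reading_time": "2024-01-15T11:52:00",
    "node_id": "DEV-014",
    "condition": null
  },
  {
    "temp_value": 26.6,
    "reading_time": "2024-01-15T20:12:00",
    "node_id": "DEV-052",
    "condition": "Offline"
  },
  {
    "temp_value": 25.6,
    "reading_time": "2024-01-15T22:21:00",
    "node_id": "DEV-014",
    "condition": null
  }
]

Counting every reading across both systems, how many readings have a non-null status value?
5

Schema mapping: "state" (sensor_array_3) = "condition" (sensor_array_2) = status

Non-null in sensor_array_3: 2
Non-null in sensor_array_2: 3

Total non-null: 2 + 3 = 5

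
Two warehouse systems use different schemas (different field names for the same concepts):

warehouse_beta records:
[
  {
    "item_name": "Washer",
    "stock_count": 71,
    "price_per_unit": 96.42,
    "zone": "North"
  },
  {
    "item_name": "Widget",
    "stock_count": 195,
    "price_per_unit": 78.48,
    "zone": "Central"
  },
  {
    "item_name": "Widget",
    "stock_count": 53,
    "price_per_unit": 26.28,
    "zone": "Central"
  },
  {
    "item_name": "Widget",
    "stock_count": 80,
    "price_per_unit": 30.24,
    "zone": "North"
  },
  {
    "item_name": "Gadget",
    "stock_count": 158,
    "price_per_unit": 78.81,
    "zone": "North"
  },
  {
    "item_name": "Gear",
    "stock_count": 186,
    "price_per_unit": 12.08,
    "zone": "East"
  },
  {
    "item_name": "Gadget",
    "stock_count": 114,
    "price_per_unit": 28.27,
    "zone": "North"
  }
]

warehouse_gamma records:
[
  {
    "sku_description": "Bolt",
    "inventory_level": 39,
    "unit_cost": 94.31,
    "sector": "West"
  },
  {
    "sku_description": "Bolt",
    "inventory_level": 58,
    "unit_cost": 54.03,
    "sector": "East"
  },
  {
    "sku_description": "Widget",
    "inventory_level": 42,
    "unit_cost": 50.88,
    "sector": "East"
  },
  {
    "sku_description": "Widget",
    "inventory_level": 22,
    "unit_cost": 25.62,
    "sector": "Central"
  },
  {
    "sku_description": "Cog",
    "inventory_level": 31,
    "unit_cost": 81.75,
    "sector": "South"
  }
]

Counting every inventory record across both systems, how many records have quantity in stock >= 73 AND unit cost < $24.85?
1

Schema mappings:
- "stock_count" (warehouse_beta) = "inventory_level" (warehouse_gamma) = quantity
- "price_per_unit" (warehouse_beta) = "unit_cost" (warehouse_gamma) = unit cost

Records meeting both conditions in warehouse_beta: 1
Records meeting both conditions in warehouse_gamma: 0

Total: 1 + 0 = 1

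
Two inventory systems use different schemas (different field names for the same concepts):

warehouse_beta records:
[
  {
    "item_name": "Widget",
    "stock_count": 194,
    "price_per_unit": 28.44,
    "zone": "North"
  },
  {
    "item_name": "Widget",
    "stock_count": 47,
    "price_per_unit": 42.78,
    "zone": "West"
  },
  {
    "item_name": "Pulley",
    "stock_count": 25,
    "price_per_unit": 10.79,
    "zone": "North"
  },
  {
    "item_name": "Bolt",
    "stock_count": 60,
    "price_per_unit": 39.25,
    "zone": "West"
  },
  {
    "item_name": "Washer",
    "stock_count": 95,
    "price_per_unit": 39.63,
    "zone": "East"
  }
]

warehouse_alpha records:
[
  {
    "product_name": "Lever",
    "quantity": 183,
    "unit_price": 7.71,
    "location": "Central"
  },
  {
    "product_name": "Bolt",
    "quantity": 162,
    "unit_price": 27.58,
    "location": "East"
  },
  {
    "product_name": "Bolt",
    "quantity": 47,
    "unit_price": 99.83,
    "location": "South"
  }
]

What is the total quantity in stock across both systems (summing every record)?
813

To reconcile these schemas, identify the field holding the quantity in stock in each system:
1. In warehouse_beta it is "stock_count"
2. In warehouse_alpha it is "quantity"

From warehouse_beta: 194 + 47 + 25 + 60 + 95 = 421
From warehouse_alpha: 183 + 162 + 47 = 392

Total: 421 + 392 = 813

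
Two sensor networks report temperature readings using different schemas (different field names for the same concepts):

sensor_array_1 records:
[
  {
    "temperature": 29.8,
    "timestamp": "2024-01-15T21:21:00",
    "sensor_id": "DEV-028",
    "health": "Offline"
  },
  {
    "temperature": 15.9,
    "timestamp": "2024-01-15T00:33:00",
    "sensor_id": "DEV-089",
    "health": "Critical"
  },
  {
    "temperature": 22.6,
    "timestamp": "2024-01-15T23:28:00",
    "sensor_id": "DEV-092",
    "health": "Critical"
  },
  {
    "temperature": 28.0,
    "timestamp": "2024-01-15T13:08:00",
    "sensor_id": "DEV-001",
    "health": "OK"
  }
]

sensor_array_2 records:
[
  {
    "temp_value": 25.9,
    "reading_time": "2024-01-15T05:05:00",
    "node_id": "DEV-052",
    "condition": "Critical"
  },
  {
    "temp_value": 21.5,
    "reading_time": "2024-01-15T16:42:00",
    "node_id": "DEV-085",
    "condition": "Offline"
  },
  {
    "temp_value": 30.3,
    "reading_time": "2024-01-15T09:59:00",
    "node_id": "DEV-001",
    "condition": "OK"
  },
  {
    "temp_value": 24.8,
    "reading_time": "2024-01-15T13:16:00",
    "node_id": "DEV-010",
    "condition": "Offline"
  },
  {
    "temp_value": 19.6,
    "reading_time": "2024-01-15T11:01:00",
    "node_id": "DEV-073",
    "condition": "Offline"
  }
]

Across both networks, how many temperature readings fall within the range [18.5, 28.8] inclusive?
6

Schema mapping: "temperature" (sensor_array_1) = "temp_value" (sensor_array_2) = temperature

Readings in [18.5, 28.8] from sensor_array_1: 2
Readings in [18.5, 28.8] from sensor_array_2: 4

Total count: 2 + 4 = 6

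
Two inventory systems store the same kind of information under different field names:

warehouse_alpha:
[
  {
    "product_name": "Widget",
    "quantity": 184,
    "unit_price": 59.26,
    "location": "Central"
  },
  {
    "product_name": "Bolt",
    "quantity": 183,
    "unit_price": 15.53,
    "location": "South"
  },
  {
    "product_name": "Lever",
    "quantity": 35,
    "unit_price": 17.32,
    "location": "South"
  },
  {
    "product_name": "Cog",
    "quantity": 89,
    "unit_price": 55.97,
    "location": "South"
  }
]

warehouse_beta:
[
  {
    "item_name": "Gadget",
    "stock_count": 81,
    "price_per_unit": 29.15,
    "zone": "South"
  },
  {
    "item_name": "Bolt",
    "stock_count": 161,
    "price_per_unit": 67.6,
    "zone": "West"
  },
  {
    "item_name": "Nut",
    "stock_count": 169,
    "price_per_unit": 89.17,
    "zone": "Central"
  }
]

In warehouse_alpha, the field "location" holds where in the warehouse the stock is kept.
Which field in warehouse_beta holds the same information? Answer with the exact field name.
zone

In warehouse_alpha, "location" holds where in the warehouse the stock is kept.
The fields in warehouse_beta are: "item_name", "stock_count", "price_per_unit", "zone".
"zone" is the match: the name refers to the same concept and its values are area labels (e.g. 'Central', 'South').
The other fields ("item_name", "stock_count", "price_per_unit") hold different kinds of data.

So "location" in warehouse_alpha corresponds to "zone" in warehouse_beta.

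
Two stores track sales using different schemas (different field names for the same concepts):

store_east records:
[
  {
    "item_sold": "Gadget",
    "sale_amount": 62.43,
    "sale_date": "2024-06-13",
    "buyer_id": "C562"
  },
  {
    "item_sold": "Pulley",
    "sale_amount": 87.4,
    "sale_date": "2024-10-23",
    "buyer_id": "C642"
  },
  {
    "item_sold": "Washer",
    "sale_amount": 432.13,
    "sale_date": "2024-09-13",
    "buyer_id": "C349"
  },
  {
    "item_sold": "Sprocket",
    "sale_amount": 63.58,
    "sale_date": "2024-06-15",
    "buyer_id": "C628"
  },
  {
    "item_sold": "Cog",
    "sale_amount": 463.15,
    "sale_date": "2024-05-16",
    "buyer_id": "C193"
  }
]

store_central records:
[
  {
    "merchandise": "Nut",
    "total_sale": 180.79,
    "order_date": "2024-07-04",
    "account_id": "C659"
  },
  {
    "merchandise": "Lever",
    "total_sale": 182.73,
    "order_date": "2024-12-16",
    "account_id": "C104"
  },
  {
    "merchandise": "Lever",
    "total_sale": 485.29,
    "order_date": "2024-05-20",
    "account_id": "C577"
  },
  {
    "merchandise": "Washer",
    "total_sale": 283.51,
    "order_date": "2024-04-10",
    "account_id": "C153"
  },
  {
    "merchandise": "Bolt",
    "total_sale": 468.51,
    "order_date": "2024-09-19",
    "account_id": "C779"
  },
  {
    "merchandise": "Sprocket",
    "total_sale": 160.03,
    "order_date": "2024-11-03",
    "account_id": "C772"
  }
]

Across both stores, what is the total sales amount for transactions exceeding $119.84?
2656.14

Schema mapping: "sale_amount" (store_east) = "total_sale" (store_central) = sale amount

Sum of sales > $119.84 in store_east: 895.28
Sum of sales > $119.84 in store_central: 1760.86

Total: 895.28 + 1760.86 = 2656.14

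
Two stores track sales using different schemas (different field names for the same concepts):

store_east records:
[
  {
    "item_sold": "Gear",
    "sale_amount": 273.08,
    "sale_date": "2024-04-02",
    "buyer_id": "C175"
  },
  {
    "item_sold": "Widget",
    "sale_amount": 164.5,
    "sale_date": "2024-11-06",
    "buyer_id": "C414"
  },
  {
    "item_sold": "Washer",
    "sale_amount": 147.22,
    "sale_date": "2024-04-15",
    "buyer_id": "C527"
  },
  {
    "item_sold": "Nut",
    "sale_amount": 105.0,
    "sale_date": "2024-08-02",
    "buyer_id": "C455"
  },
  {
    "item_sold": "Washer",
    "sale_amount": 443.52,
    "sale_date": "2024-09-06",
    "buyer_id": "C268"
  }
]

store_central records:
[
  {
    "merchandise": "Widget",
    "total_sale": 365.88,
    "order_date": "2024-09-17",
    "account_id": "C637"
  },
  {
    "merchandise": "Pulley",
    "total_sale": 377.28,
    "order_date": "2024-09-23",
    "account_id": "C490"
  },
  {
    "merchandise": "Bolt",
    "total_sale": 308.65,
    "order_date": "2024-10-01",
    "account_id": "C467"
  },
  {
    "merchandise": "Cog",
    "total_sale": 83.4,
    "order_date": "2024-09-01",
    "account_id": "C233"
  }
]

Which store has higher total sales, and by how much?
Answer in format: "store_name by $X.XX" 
store_central by $1.89

Schema mapping: "sale_amount" (store_east) = "total_sale" (store_central) = sale amount

Total for store_east: 1133.32
Total for store_central: 1135.21

Difference: |1133.32 - 1135.21| = 1.89
store_central has higher sales by $1.89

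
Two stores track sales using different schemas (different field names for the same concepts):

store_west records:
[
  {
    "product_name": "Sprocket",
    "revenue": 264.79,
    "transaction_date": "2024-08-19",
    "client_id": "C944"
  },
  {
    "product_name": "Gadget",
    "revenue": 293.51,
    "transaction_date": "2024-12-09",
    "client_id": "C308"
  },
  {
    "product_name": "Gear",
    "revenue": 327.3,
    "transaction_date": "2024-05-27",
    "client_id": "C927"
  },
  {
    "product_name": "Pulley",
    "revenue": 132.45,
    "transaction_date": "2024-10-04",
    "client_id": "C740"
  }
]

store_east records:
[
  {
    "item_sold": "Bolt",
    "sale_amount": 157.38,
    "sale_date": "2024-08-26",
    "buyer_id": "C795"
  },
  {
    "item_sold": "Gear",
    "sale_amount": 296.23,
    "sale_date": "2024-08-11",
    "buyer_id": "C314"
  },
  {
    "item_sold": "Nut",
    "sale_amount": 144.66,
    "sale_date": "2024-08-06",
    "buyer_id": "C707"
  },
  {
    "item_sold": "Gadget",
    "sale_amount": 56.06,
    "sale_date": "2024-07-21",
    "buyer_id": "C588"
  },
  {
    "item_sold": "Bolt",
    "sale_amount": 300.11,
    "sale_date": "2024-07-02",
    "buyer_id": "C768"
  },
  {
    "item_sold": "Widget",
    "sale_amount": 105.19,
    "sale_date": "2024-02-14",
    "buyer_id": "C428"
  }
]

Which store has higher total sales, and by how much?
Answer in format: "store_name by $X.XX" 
store_east by $41.58

Schema mapping: "revenue" (store_west) = "sale_amount" (store_east) = sale amount

Total for store_west: 1018.05
Total for store_east: 1059.63

Difference: |1018.05 - 1059.63| = 41.58
store_east has higher sales by $41.58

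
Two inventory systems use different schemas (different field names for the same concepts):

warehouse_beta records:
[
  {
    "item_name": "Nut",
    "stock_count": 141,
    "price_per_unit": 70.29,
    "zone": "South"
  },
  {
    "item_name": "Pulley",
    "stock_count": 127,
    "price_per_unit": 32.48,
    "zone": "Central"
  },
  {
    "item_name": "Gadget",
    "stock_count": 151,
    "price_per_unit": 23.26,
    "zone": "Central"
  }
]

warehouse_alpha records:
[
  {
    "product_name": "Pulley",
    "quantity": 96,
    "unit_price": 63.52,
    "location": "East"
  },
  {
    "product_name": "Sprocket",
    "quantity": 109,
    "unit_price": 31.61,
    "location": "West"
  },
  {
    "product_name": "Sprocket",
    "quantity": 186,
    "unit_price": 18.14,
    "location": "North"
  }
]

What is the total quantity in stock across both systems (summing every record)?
810

To reconcile these schemas, identify the field holding the quantity in stock in each system:
1. In warehouse_beta it is "stock_count"
2. In warehouse_alpha it is "quantity"

From warehouse_beta: 141 + 127 + 151 = 419
From warehouse_alpha: 96 + 109 + 186 = 391

Total: 419 + 391 = 810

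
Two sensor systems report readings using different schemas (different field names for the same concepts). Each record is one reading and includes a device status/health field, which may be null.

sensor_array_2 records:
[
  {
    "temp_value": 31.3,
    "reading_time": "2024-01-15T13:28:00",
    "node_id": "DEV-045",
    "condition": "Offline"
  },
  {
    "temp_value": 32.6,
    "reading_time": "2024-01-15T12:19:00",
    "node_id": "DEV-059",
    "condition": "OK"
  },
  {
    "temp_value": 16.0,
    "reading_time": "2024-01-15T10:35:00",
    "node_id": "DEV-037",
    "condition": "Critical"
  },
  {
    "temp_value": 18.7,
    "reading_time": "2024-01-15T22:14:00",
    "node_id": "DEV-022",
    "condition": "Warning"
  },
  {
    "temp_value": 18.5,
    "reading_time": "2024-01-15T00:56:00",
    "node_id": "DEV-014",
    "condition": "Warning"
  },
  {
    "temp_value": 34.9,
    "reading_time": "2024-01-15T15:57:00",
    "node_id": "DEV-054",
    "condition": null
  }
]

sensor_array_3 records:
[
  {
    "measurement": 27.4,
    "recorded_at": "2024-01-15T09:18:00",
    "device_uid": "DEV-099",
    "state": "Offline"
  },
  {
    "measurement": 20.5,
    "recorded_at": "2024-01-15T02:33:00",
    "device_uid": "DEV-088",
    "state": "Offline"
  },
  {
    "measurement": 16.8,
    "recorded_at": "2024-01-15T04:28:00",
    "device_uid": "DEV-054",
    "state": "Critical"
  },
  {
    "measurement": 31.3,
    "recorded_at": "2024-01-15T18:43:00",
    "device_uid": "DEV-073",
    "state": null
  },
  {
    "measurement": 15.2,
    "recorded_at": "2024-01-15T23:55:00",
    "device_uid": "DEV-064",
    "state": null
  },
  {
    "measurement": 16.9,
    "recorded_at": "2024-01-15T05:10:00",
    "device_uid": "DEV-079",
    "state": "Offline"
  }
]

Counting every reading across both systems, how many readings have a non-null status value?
9

Schema mapping: "condition" (sensor_array_2) = "state" (sensor_array_3) = status

Non-null in sensor_array_2: 5
Non-null in sensor_array_3: 4

Total non-null: 5 + 4 = 9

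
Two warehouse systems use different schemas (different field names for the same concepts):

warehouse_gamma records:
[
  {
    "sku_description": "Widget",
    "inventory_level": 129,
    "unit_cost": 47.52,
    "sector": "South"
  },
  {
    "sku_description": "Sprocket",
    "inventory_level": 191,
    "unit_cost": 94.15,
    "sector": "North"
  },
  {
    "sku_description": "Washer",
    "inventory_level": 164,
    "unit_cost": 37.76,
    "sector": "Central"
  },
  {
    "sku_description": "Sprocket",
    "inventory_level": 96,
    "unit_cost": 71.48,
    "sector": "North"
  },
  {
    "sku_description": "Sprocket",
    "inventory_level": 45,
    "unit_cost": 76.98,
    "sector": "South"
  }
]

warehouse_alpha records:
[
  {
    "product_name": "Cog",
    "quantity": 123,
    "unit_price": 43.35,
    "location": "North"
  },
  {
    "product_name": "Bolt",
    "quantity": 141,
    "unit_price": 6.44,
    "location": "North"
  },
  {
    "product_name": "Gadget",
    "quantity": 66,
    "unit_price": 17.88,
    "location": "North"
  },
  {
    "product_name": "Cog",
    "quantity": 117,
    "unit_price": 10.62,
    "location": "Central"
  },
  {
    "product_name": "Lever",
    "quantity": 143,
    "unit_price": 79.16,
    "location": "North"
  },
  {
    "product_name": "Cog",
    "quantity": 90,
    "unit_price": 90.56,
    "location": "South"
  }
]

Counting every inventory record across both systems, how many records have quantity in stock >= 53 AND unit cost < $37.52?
3

Schema mappings:
- "inventory_level" (warehouse_gamma) = "quantity" (warehouse_alpha) = quantity
- "unit_cost" (warehouse_gamma) = "unit_price" (warehouse_alpha) = unit cost

Records meeting both conditions in warehouse_gamma: 0
Records meeting both conditions in warehouse_alpha: 3

Total: 0 + 3 = 3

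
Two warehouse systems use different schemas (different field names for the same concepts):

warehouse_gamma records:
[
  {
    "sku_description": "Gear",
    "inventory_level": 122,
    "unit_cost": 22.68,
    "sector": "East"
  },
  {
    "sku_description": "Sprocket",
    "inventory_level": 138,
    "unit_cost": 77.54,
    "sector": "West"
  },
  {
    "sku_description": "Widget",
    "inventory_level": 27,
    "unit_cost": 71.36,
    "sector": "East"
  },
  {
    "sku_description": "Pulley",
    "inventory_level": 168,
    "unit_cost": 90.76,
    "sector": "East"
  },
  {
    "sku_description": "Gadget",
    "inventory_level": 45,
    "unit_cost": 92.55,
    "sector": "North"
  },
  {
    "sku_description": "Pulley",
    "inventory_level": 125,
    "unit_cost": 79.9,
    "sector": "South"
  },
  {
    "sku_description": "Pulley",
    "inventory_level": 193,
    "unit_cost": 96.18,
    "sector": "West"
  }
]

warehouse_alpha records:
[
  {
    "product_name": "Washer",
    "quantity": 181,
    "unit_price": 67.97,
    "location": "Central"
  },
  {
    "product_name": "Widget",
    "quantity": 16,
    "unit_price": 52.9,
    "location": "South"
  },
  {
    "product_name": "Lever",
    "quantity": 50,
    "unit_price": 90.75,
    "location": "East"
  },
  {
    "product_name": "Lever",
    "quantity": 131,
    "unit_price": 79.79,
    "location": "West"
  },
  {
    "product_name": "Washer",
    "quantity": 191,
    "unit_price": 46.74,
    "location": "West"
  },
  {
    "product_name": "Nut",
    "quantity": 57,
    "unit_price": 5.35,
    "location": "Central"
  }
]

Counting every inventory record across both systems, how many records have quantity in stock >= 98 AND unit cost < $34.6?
1

Schema mappings:
- "inventory_level" (warehouse_gamma) = "quantity" (warehouse_alpha) = quantity
- "unit_cost" (warehouse_gamma) = "unit_price" (warehouse_alpha) = unit cost

Records meeting both conditions in warehouse_gamma: 1
Records meeting both conditions in warehouse_alpha: 0

Total: 1 + 0 = 1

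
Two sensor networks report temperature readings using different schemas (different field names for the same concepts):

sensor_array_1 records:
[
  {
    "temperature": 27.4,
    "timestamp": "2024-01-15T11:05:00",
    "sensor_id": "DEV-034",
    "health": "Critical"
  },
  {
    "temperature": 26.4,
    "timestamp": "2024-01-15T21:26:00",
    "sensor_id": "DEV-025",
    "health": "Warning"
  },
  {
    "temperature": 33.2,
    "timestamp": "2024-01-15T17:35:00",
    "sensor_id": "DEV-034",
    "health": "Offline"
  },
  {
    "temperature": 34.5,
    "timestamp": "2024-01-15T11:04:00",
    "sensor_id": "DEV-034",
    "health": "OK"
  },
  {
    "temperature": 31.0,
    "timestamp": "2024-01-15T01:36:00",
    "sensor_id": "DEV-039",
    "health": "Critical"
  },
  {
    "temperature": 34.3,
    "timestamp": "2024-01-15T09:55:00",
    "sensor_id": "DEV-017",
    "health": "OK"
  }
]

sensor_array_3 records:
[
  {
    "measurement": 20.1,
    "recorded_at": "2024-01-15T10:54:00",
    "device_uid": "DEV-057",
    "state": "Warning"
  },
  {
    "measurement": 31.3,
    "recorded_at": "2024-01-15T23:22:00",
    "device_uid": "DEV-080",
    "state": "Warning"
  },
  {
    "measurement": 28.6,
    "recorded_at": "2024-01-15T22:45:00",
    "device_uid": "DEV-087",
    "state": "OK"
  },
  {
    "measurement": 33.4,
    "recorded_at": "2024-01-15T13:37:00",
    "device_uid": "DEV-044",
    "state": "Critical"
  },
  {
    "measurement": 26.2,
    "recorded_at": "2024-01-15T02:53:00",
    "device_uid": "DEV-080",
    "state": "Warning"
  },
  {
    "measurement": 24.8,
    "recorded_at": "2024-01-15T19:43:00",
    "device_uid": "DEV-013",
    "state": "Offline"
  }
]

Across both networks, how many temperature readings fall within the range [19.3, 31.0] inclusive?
7

Schema mapping: "temperature" (sensor_array_1) = "measurement" (sensor_array_3) = temperature

Readings in [19.3, 31.0] from sensor_array_1: 3
Readings in [19.3, 31.0] from sensor_array_3: 4

Total count: 3 + 4 = 7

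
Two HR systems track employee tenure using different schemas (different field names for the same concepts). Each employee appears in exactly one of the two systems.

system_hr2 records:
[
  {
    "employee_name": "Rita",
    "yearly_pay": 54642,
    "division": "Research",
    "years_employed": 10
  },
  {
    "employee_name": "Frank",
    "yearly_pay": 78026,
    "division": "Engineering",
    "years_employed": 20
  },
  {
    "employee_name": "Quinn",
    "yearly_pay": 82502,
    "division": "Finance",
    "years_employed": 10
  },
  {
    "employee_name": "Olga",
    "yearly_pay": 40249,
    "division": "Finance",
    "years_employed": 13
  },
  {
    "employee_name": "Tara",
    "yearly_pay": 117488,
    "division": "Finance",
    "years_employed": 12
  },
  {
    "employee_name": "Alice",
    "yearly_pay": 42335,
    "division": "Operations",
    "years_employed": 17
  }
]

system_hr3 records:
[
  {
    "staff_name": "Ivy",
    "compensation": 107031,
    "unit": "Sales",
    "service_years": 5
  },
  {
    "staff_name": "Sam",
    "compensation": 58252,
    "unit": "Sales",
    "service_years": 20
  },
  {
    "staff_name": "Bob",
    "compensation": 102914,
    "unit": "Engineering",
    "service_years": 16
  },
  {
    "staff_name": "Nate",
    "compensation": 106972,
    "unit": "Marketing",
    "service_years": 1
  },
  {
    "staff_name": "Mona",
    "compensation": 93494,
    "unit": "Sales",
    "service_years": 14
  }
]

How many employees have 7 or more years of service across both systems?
9

Reconcile schemas: "years_employed" (system_hr2) = "service_years" (system_hr3) = years of service

From system_hr2: 6 employees with >= 7 years
From system_hr3: 3 employees with >= 7 years

Total: 6 + 3 = 9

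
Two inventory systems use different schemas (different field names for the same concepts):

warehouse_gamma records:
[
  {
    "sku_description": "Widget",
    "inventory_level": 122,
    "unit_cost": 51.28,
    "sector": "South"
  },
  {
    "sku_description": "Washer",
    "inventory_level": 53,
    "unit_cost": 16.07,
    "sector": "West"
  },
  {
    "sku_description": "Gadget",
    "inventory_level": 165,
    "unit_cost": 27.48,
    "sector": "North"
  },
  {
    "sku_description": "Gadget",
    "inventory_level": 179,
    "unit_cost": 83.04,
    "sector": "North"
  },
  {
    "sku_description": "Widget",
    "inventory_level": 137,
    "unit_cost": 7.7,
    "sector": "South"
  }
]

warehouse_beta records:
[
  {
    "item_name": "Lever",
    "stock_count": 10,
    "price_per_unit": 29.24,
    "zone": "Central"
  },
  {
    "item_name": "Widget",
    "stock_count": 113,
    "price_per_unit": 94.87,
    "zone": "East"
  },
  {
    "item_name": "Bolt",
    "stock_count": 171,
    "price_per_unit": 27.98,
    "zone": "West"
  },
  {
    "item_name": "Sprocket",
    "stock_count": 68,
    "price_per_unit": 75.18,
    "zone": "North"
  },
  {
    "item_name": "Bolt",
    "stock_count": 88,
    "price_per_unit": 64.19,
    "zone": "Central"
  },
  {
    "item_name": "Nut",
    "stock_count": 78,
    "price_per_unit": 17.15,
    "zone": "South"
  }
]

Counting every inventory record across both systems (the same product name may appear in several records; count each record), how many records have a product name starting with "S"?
1

Schema mapping: "sku_description" (warehouse_gamma) = "item_name" (warehouse_beta) = product name

Records with product name starting with "S" in warehouse_gamma: 0
Records with product name starting with "S" in warehouse_beta: 1

Total: 0 + 1 = 1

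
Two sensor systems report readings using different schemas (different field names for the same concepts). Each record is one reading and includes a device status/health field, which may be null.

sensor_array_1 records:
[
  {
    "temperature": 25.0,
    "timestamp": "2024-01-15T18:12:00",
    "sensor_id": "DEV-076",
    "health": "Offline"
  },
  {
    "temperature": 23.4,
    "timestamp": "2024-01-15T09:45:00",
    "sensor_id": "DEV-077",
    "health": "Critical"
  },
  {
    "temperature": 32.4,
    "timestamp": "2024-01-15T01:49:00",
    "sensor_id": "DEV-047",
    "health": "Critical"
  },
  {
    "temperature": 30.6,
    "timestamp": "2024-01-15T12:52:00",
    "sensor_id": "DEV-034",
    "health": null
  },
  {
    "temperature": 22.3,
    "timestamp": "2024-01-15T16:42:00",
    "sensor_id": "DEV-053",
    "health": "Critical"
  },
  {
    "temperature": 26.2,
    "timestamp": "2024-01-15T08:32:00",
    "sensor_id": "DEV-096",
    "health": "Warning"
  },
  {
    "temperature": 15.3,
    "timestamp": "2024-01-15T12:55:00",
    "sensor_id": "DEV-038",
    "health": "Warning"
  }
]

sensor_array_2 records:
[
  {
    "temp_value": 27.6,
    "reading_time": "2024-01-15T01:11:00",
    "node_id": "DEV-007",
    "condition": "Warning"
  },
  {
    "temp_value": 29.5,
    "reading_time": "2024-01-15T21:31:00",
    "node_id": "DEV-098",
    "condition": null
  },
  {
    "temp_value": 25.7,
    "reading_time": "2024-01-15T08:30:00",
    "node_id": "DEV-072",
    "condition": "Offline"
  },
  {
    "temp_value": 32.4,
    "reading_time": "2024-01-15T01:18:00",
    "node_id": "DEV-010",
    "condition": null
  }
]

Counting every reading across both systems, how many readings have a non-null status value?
8

Schema mapping: "health" (sensor_array_1) = "condition" (sensor_array_2) = status

Non-null in sensor_array_1: 6
Non-null in sensor_array_2: 2

Total non-null: 6 + 2 = 8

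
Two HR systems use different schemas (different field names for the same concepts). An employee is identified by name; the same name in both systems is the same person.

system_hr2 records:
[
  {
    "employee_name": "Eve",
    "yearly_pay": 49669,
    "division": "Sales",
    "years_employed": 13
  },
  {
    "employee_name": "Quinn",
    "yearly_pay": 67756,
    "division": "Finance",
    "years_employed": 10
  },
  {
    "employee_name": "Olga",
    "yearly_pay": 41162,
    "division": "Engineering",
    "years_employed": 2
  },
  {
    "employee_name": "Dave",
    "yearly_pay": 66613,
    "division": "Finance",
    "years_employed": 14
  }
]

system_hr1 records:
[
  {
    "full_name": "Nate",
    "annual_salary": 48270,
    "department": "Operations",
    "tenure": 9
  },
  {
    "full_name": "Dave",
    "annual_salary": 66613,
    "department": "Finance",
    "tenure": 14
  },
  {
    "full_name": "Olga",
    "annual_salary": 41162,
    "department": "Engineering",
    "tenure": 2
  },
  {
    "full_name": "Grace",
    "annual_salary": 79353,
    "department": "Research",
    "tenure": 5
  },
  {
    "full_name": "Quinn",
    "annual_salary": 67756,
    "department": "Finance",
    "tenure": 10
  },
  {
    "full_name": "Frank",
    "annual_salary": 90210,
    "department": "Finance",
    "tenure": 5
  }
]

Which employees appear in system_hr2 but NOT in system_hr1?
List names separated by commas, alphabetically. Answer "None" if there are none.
Eve

Schema mapping: "employee_name" (system_hr2) = "full_name" (system_hr1) = employee name

Names in system_hr2: ['Dave', 'Eve', 'Olga', 'Quinn']
Names in system_hr1: ['Dave', 'Frank', 'Grace', 'Nate', 'Olga', 'Quinn']

In system_hr2 but not system_hr1: ['Eve']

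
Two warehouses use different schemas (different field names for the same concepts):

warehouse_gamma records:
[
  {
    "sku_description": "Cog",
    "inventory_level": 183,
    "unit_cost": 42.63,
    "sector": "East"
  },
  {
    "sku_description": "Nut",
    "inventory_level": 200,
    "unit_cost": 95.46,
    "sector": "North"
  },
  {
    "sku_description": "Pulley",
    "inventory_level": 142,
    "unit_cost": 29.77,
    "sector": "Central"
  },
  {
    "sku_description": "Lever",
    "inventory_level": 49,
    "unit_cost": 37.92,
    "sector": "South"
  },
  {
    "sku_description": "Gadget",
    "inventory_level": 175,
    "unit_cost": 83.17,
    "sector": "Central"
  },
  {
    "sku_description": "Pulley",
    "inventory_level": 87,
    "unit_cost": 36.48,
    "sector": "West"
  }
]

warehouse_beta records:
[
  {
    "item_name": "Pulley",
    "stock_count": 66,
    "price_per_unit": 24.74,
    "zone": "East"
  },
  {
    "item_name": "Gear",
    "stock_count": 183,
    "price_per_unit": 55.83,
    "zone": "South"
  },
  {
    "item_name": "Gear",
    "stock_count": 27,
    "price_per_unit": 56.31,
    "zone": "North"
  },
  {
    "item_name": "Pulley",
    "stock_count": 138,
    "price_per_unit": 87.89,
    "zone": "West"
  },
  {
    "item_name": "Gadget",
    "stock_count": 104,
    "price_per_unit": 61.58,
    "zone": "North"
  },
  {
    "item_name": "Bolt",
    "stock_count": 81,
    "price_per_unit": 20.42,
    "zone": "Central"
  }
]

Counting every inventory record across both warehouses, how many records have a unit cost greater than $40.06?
7

Schema mapping: "unit_cost" (warehouse_gamma) = "price_per_unit" (warehouse_beta) = unit cost

Records > $40.06 in warehouse_gamma: 3
Records > $40.06 in warehouse_beta: 4

Total count: 3 + 4 = 7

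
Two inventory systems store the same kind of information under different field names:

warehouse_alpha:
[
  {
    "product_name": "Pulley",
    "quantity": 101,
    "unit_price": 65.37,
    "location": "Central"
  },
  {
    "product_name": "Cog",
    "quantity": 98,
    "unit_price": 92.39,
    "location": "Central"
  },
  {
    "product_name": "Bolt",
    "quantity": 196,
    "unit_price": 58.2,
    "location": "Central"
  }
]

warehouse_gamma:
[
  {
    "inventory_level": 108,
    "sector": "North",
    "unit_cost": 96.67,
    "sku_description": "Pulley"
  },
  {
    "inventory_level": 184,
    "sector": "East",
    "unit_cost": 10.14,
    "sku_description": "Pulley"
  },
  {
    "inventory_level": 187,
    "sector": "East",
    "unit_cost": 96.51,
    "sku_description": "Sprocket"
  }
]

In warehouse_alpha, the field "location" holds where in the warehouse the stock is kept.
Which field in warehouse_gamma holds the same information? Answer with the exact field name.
sector

In warehouse_alpha, "location" holds where in the warehouse the stock is kept.
The fields in warehouse_gamma are: "inventory_level", "sector", "unit_cost", "sku_description".
"sector" is the match: the name refers to the same concept and its values are area labels (e.g. 'East', 'North').
The other fields ("inventory_level", "unit_cost", "sku_description") hold different kinds of data.

So "location" in warehouse_alpha corresponds to "sector" in warehouse_gamma.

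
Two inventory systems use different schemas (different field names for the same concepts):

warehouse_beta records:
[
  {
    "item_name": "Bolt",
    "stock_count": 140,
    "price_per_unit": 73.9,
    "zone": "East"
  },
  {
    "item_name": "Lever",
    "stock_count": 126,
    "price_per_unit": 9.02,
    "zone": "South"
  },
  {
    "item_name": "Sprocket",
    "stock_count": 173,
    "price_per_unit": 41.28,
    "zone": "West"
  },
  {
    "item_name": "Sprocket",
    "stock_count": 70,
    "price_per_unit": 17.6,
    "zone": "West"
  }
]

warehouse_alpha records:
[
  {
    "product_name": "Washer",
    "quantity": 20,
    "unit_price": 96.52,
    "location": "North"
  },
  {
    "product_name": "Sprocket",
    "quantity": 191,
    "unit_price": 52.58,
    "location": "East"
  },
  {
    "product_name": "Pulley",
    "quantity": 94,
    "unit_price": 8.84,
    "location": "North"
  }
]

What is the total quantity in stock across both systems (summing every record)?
814

To reconcile these schemas, identify the field holding the quantity in stock in each system:
1. In warehouse_beta it is "stock_count"
2. In warehouse_alpha it is "quantity"

From warehouse_beta: 140 + 126 + 173 + 70 = 509
From warehouse_alpha: 20 + 191 + 94 = 305

Total: 509 + 305 = 814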